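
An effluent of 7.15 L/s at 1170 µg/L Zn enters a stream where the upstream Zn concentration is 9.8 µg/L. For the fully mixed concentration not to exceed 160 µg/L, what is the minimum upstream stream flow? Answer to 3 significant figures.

Set C_mix = 160: (Q·9.800 + 7.150·1170) / (Q + 7.150) = 160
→ Q = 7.150·(1170 − 160)/(160 − 9.800) = 48.08 L/s.

48.1 L/s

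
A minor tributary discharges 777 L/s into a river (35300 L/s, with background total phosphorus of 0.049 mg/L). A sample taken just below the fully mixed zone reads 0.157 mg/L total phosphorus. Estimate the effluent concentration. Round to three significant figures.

5.06 mg/L

Mass balance: 35300·0.04900 + 777.0·Cₑ = 36080·0.1570
→ Cₑ = (36080·0.1570 − 35300·0.04900) / 777.0 = 5.064 mg/L.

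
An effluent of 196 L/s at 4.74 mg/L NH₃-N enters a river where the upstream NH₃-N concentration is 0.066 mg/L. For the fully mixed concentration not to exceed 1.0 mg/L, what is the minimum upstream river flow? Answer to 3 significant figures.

Set C_mix = 1.0: (Q·0.06600 + 196.0·4.740) / (Q + 196.0) = 1.0
→ Q = 196.0·(4.740 − 1.0)/(1.0 − 0.06600) = 784.8 L/s.

785 L/s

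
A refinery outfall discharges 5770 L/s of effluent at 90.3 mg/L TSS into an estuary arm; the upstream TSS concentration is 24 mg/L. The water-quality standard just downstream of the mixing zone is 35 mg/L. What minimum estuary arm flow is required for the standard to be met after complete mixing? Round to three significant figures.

Set C_mix = 35: (Q·24.00 + 5770·90.30) / (Q + 5770) = 35
→ Q = 5770·(90.30 − 35)/(35 − 24.00) = 29010 L/s.

29000 L/s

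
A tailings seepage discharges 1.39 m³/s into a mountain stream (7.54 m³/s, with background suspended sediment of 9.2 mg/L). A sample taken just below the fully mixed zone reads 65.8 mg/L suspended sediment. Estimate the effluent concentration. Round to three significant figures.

373 mg/L

Mass balance: 7.540·9.200 + 1.390·Cₑ = 8.930·65.80
→ Cₑ = (8.930·65.80 − 7.540·9.200) / 1.390 = 372.8 mg/L.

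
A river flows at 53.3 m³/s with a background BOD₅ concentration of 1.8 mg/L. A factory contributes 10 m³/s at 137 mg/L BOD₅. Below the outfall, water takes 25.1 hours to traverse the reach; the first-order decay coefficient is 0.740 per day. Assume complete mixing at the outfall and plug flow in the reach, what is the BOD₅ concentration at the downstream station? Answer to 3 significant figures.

Conservation of mass: C = (53.30·1.800 + 10.00·137.0) / 63.30 = 1466/63.30 = 23.16 mg/L.
Decay over the reach: 23.16·exp(−kt) = 23.16·0.4612 = 10.68 mg/L.

10.7 mg/L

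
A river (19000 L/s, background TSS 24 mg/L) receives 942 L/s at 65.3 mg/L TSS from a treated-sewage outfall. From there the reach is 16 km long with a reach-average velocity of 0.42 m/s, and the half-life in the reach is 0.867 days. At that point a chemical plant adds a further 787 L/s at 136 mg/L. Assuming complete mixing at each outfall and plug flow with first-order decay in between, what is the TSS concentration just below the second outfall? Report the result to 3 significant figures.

22.7 mg/L

Mixed concentration C = ΣQC/ΣQ = (19000·24.00 + 942.0·65.30) / 19940 = 517500/19940 = 25.95 mg/L; combined flow 19940 L/s.
Travel time t = 16·1000 / 0.42 = 38100 s = 10.58 h.
Half-life 0.867 d → k = ln 2 / 0.867 = 0.7995 d⁻¹.
Applying C = C₀e^(−kt): 25.95 × 0.7029 = 18.24 mg/L.
Second outfall: C = (19940·18.24 + 787.0·136.0)/20730 = 22.71 mg/L.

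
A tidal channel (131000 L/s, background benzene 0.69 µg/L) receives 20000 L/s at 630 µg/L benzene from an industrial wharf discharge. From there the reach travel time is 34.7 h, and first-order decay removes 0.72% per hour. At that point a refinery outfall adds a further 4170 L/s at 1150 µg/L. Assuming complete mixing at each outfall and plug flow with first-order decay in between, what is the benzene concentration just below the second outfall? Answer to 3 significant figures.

94.6 µg/L

After mixing, C = (131000·0.6900 + 20000·630.0) / 151000 = 12690000/151000 = 84.04 µg/L; combined flow 151000 L/s.
0.72%/h lost → k = −ln(1 − 0.0072) = 0.007226 h⁻¹.
Decay over the reach: 84.04·exp(−kt) = 84.04·0.7782 = 65.40 µg/L.
At the second outfall, C = (151000·65.40 + 4170·1150) / (151000 + 4170) = 94.55 µg/L.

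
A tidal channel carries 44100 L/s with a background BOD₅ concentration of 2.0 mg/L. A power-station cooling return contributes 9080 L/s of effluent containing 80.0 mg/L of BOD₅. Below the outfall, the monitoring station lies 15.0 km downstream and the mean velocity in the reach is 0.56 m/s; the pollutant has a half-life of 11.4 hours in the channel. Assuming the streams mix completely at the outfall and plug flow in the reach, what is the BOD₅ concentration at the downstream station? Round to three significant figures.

Conservation of mass: C = (44100·2.000 + 9080·80.00) / 53180 = 814600/53180 = 15.32 mg/L.
Travel time t = 15.0·1000 / 0.56 = 26790 s = 7.440 h.
Half-life 11.4 h → k = ln 2 / 11.4 = 0.06080 h⁻¹ = 1.459 d⁻¹.
Applying C = C₀e^(−kt): 15.32 × 0.6361 = 9.744 mg/L.

9.74 mg/L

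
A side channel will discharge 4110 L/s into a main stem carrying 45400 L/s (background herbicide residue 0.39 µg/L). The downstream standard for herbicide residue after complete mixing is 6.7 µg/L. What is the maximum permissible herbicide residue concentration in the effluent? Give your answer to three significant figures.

At the limit, (Qr·Cr + Qe·Cₑ)/(Qr + Qe) = 6.7:
Cₑ = (49510·6.7 − 45400·0.3900) / 4110 = 76.40 µg/L.

76.4 µg/L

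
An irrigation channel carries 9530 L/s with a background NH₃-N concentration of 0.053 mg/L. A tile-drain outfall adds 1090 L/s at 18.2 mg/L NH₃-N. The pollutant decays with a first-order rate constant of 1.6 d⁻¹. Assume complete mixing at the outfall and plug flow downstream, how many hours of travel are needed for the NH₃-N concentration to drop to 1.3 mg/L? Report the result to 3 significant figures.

5.81 h

After mixing, C = (9530·0.05300 + 1090·18.20) / 10620 = 20340/10620 = 1.916 mg/L.
1.916·exp(−k·t) = 1.3 → t = ln(1.916/1.3)/k = 20930 s = 5.815 h.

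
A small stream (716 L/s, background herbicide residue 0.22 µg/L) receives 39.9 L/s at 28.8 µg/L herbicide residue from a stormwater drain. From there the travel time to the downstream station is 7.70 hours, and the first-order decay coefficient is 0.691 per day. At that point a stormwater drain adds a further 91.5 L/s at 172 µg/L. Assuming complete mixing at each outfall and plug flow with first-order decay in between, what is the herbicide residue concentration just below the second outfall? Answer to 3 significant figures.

After mixing, C = (716.0·0.2200 + 39.90·28.80) / 755.9 = 1307/755.9 = 1.729 µg/L; combined flow 755.9 L/s.
Applying C = C₀e^(−kt): 1.729 × 0.8012 = 1.385 µg/L.
Second outfall: C = (755.9·1.385 + 91.50·172.0)/847.4 = 19.81 µg/L.

19.8 µg/L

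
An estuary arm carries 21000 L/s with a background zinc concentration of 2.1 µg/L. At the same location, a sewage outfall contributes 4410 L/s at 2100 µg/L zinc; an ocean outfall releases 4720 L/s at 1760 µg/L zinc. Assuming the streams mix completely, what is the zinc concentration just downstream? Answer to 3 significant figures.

After mixing, C = (21000·2.100 + 4410·2100 + 4720·1760) / 30130 = 17610000/30130 = 584.5 µg/L.

585 µg/L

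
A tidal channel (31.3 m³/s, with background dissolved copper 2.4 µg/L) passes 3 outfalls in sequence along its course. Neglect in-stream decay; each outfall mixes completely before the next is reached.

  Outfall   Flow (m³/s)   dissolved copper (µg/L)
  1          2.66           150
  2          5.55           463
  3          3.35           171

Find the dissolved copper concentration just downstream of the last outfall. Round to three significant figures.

Below outfall 1: Q → 33.96 m³/s, C = (31.30·2.400 + 2.660·150.0)/33.96 = 13.96 µg/L.
Below outfall 2: Q → 39.51 m³/s, C = (33.96·13.96 + 5.550·463.0)/39.51 = 77.04 µg/L.
Below outfall 3: Q → 42.86 m³/s, C = (39.51·77.04 + 3.350·171.0)/42.86 = 84.38 µg/L.

84.4 µg/L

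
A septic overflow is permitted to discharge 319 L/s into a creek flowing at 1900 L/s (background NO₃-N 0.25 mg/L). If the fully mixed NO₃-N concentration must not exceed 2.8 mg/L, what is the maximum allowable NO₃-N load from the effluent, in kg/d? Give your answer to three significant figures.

Mass balance at the limit: 1900·0.2500 + 319.0·Cₑ = 2219·2.8 → Cₑ = 17.99 mg/L.
319.0 L/s = 0.3190 m³/s. Load = 0.3190 m³/s × 17.99 g/m³ × 86 400 s/d = 495.8 kg/d.

496 kg/d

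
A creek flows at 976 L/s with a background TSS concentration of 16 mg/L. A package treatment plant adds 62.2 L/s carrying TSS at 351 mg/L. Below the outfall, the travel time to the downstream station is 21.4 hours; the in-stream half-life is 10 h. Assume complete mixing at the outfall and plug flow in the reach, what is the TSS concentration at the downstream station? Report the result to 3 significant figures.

8.18 mg/L

Conservation of mass: C = (976.0·16.00 + 62.20·351.0) / 1038 = 37450/1038 = 36.07 mg/L.
Half-life 10 h → k = ln 2 / 10 = 0.06931 h⁻¹ = 1.664 d⁻¹.
Applying C = C₀e^(−kt): 36.07 × 0.2269 = 8.184 mg/L.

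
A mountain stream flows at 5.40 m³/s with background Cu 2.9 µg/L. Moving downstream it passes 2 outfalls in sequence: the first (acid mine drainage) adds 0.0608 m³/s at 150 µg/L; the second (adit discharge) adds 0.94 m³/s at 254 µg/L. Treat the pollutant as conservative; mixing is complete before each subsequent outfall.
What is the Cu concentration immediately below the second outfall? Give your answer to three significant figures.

After outfall 1: Q = 5.400 + 0.06080 = 5.461 m³/s; C = (5.400·2.900 + 0.06080·150.0)/5.461 = 4.538 µg/L.
After outfall 2: Q = 5.461 + 0.9400 = 6.401 m³/s; C = (5.461·4.538 + 0.9400·254.0)/6.401 = 41.17 µg/L.

41.2 µg/L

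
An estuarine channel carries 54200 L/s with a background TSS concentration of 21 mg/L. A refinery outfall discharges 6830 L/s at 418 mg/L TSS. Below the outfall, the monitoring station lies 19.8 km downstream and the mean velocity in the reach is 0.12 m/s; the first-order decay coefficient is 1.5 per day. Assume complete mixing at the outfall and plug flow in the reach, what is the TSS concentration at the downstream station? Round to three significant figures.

Mass balance: C = (54200·21.00 + 6830·418.0) / 61030 = 3993000/61030 = 65.43 mg/L.
Travel time t = 19.8·1000 / 0.12 = 165000 s = 45.83 h.
Decay over the reach: 65.43·exp(−kt) = 65.43·0.05701 = 3.730 mg/L.

3.73 mg/L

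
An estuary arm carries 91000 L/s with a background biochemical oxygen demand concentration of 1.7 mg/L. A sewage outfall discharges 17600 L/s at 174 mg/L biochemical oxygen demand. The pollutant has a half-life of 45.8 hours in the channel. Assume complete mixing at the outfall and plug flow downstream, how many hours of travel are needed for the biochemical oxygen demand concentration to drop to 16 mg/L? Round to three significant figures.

40.7 h

Conservation of mass: C = (91000·1.700 + 17600·174.0) / 108600 = 3217000/108600 = 29.62 mg/L.
Half-life 45.8 h → k = ln 2 / 45.8 = 0.01513 h⁻¹ = 0.3632 d⁻¹.
29.62·exp(−k·t) = 16 → t = ln(29.62/16)/k = 146500 s = 40.70 h.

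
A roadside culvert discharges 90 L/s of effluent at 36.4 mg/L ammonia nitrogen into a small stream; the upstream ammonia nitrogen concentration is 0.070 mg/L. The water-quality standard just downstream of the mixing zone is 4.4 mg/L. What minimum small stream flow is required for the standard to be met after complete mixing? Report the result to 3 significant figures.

665 L/s

Set C_mix = 4.4: (Q·0.07000 + 90.00·36.40) / (Q + 90.00) = 4.4
→ Q = 90.00·(36.40 − 4.4)/(4.4 − 0.07000) = 665.1 L/s.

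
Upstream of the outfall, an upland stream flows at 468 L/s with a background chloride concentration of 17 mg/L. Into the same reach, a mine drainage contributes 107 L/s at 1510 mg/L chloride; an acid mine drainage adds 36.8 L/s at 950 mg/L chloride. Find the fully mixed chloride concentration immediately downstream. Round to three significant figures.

Mixed concentration C = ΣQC/ΣQ = (468.0·17.00 + 107.0·1510 + 36.80·950.0) / 611.8 = 204500/611.8 = 334.2 mg/L.

334 mg/L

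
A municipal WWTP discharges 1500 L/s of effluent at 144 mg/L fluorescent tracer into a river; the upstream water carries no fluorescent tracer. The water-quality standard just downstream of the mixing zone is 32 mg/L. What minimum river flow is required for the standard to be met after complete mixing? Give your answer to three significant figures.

5250 L/s

Set C_mix = 32: (Q·0 + 1500·144.0) / (Q + 1500) = 32
→ Q = 1500·(144.0 − 32)/(32 − 0) = 5250 L/s.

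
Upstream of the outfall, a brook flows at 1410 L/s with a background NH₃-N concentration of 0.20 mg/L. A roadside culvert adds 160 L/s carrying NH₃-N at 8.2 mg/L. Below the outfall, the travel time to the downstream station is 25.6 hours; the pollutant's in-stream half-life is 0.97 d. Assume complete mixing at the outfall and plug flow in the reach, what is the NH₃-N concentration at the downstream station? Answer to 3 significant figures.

Mass balance: C = (1410·0.2000 + 160.0·8.200) / 1570 = 1594/1570 = 1.015 mg/L.
Half-life 0.97 d → k = ln 2 / 0.97 = 0.7146 d⁻¹.
First-order decay: C = 1.015·exp(−k·t) = 1.015·0.4666 = 0.4738 mg/L.

0.474 mg/L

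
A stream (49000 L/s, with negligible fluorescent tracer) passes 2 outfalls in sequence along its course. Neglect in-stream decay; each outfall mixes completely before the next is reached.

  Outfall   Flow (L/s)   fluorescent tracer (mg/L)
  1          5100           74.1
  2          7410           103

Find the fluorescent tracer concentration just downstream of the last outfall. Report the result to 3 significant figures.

Outfall 1: combined Q = 54100 L/s; C = (49000·0 + 5100·74.10)/54100 = 6.985 mg/L.
Outfall 2: combined Q = 61510 L/s; C = (54100·6.985 + 7410·103.0)/61510 = 18.55 mg/L.

18.6 mg/L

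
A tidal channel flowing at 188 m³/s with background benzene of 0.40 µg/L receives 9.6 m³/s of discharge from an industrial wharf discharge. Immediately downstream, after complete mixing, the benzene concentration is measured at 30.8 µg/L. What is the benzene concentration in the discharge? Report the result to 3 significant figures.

626 µg/L

Mass balance: 188.0·0.4000 + 9.600·Cₑ = 197.6·30.80
→ Cₑ = (197.6·30.80 − 188.0·0.4000) / 9.600 = 626.1 µg/L.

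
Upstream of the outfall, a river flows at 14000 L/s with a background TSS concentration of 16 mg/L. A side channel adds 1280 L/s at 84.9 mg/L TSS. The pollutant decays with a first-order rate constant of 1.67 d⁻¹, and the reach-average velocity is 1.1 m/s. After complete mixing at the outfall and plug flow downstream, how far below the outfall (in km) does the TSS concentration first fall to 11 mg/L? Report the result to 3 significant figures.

Flow-weighted average: C = (14000·16.00 + 1280·84.90) / 15280 = 332700/15280 = 21.77 mg/L.
Set 21.77·exp(−k·t) = 11 → t = ln(21.77/11)/k = 35320 s = 9.812 h.
Distance = v·t = 1.1·35320 = 38850 m = 38.85 km.

38.9 km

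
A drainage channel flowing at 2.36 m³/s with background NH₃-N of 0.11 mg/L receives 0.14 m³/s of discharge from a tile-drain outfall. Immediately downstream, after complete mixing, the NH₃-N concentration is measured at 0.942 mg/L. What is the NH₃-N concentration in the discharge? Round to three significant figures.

15.0 mg/L

Mass balance: 2.360·0.1100 + 0.1400·Cₑ = 2.500·0.9420
→ Cₑ = (2.500·0.9420 − 2.360·0.1100) / 0.1400 = 14.97 mg/L.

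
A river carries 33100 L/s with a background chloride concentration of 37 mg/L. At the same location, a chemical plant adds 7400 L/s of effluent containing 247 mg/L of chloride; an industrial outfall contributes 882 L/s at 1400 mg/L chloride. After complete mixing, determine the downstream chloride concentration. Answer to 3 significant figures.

After mixing, C = (33100·37.00 + 7400·247.0 + 882.0·1400) / 41380 = 4287000/41380 = 103.6 mg/L.

104 mg/L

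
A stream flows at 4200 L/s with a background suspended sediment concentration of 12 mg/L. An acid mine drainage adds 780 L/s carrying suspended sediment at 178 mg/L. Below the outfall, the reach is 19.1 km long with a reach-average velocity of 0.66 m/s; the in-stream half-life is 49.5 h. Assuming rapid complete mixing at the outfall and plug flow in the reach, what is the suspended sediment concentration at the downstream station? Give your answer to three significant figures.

34.0 mg/L

After mixing, C = (4200·12.00 + 780.0·178.0) / 4980 = 189200/4980 = 38.00 mg/L.
Travel time t = 19.1·1000 / 0.66 = 28940 s = 8.039 h.
Half-life 49.5 h → k = ln 2 / 49.5 = 0.01400 h⁻¹ = 0.3361 d⁻¹.
First-order decay: C = 38.00·exp(−k·t) = 38.00·0.8935 = 33.95 mg/L.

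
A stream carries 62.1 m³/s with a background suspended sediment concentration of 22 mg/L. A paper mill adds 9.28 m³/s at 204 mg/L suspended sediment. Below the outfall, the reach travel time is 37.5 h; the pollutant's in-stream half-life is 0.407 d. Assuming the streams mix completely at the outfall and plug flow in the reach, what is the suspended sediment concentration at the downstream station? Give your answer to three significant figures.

3.19 mg/L

After mixing, C = (62.10·22.00 + 9.280·204.0) / 71.38 = 3259/71.38 = 45.66 mg/L.
Half-life 0.407 d → k = ln 2 / 0.407 = 1.703 d⁻¹.
Applying C = C₀e^(−kt): 45.66 × 0.06988 = 3.191 mg/L.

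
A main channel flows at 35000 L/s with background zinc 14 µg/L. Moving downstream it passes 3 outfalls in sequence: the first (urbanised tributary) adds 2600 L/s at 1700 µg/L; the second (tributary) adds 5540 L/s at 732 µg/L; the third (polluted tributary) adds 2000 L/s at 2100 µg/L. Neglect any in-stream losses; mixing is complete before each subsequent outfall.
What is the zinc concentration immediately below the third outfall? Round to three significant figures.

Below outfall 1: Q → 37600 L/s, C = (35000·14.00 + 2600·1700)/37600 = 130.6 µg/L.
Below outfall 2: Q → 43140 L/s, C = (37600·130.6 + 5540·732.0)/43140 = 207.8 µg/L.
Below outfall 3: Q → 45140 L/s, C = (43140·207.8 + 2000·2100)/45140 = 291.7 µg/L.

292 µg/L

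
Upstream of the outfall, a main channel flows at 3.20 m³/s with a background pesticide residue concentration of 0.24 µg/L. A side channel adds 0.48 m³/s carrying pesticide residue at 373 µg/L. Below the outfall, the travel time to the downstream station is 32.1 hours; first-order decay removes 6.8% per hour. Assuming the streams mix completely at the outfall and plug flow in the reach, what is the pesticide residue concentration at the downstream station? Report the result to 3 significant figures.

5.10 µg/L

Mixed concentration C = ΣQC/ΣQ = (3.200·0.2400 + 0.4800·373.0) / 3.680 = 179.8/3.680 = 48.86 µg/L.
6.8%/h lost → k = −ln(1 − 0.068) = 0.07042 h⁻¹.
Decay over the reach: 48.86·exp(−kt) = 48.86·0.1043 = 5.096 µg/L.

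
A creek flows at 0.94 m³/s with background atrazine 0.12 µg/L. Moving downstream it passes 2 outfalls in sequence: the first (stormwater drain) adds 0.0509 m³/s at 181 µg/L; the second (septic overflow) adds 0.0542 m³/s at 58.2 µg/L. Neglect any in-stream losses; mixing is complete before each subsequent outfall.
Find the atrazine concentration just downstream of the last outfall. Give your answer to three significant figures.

11.9 µg/L

Below outfall 1: Q → 0.9909 m³/s, C = (0.9400·0.1200 + 0.05090·181.0)/0.9909 = 9.411 µg/L.
Below outfall 2: Q → 1.045 m³/s, C = (0.9909·9.411 + 0.05420·58.20)/1.045 = 11.94 µg/L.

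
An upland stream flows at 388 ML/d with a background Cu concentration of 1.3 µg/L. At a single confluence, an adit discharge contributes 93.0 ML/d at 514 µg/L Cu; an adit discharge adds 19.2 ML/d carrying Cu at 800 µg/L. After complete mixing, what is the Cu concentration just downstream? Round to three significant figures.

Mixed concentration C = ΣQC/ΣQ = (388.0·1.300 + 93.00·514.0 + 19.20·800.0) / 500.2 = 63670/500.2 = 127.3 µg/L.

127 µg/L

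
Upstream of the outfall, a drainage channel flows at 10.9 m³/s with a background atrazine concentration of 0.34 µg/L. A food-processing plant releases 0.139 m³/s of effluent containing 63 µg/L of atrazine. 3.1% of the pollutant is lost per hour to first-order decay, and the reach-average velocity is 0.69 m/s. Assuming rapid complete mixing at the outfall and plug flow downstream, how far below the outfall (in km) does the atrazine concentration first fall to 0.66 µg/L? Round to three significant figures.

Mass balance: C = (10.90·0.3400 + 0.1390·63.00) / 11.04 = 12.46/11.04 = 1.129 µg/L.
3.1%/h lost → k = −ln(1 − 0.031) = 0.03149 h⁻¹.
Set 1.129·exp(−k·t) = 0.66 → t = ln(1.129/0.66)/k = 61370 s = 17.05 h.
Distance = v·t = 0.69·61370 = 42350 m = 42.35 km.

42.3 km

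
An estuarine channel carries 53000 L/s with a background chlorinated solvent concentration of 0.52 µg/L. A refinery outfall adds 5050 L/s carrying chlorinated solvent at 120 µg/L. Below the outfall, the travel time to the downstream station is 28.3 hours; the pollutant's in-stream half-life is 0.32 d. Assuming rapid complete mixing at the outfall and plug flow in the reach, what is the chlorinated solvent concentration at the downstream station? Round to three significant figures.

0.849 µg/L

Mixed concentration C = ΣQC/ΣQ = (53000·0.5200 + 5050·120.0) / 58050 = 633600/58050 = 10.91 µg/L.
Half-life 0.32 d → k = ln 2 / 0.32 = 2.166 d⁻¹.
First-order decay: C = 10.91·exp(−k·t) = 10.91·0.07776 = 0.8486 µg/L.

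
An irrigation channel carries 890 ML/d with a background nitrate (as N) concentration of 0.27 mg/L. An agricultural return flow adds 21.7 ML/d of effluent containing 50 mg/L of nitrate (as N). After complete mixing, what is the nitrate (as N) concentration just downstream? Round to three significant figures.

1.45 mg/L

Conservation of mass: C = (890.0·0.2700 + 21.70·50.00) / 911.7 = 1325/911.7 = 1.454 mg/L.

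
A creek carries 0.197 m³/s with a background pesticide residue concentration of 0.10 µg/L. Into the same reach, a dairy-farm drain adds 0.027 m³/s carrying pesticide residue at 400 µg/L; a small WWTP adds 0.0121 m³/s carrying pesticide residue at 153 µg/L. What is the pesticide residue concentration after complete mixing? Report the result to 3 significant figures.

Conservation of mass: C = (0.1970·0.1000 + 0.02700·400.0 + 0.01210·153.0) / 0.2361 = 12.67/0.2361 = 53.67 µg/L.

53.7 µg/L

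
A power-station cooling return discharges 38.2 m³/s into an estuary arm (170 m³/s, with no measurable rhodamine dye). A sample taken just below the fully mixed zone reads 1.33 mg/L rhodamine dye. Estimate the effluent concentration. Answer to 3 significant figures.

Mass balance: 170.0·0 + 38.20·Cₑ = 208.2·1.330
→ Cₑ = (208.2·1.330 − 170.0·0) / 38.20 = 7.249 mg/L.

7.25 mg/L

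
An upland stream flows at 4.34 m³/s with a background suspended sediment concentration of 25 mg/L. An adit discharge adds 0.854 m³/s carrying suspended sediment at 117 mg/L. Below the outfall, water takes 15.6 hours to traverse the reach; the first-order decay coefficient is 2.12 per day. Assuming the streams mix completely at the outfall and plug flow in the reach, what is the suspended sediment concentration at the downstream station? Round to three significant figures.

Mixed concentration C = ΣQC/ΣQ = (4.340·25.00 + 0.8540·117.0) / 5.194 = 208.4/5.194 = 40.13 mg/L.
First-order decay: C = 40.13·exp(−k·t) = 40.13·0.2521 = 10.12 mg/L.

10.1 mg/L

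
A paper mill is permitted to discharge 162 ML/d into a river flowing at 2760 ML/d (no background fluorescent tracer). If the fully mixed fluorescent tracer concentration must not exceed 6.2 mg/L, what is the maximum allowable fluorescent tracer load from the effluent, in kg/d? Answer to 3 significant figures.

Mass balance at the limit: 2760·0 + 162.0·Cₑ = 2922·6.2 → Cₑ = 111.8 mg/L.
162.0 ML/d = 1.875 m³/s. Load = 1.875 m³/s × 111.8 g/m³ × 86 400 s/d = 18120 kg/d.

18100 kg/d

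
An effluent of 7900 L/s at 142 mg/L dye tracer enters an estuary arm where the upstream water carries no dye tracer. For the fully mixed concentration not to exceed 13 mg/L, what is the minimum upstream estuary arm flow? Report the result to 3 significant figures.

78400 L/s

Set C_mix = 13: (Q·0 + 7900·142.0) / (Q + 7900) = 13
→ Q = 7900·(142.0 − 13)/(13 − 0) = 78390 L/s.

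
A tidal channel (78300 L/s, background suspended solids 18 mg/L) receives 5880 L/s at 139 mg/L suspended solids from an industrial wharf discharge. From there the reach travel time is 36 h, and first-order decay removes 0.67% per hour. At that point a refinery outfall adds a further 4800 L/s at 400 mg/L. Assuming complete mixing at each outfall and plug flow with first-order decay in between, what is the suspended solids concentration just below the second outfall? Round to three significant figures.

41.2 mg/L

Mixed concentration C = ΣQC/ΣQ = (78300·18.00 + 5880·139.0) / 84180 = 2227000/84180 = 26.45 mg/L; combined flow 84180 L/s.
0.67%/h lost → k = −ln(1 − 0.0067) = 0.006723 h⁻¹.
First-order decay: C = 26.45·exp(−k·t) = 26.45·0.7850 = 20.77 mg/L.
Second outfall: C = (84180·20.77 + 4800·400.0)/88980 = 41.22 mg/L.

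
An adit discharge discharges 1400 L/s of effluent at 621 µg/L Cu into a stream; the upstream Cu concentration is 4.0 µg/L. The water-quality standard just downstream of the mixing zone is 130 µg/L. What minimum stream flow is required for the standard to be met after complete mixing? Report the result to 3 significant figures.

5460 L/s

Set C_mix = 130: (Q·4.000 + 1400·621.0) / (Q + 1400) = 130
→ Q = 1400·(621.0 − 130)/(130 − 4.000) = 5456 L/s.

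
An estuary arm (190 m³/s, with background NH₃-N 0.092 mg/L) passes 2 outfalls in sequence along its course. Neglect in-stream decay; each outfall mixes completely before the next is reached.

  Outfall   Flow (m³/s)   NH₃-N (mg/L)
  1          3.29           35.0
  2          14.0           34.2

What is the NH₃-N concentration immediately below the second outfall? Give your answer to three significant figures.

2.95 mg/L

After outfall 1: Q = 190.0 + 3.290 = 193.3 m³/s; C = (190.0·0.09200 + 3.290·35.00)/193.3 = 0.6862 mg/L.
After outfall 2: Q = 193.3 + 14.00 = 207.3 m³/s; C = (193.3·0.6862 + 14.00·34.20)/207.3 = 2.950 mg/L.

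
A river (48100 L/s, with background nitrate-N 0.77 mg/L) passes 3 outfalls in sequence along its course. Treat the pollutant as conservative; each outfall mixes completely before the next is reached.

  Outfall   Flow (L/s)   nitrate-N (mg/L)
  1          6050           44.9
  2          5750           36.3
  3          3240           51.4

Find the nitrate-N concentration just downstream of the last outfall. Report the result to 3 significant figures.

10.8 mg/L

After outfall 1: Q = 48100 + 6050 = 54150 L/s; C = (48100·0.7700 + 6050·44.90)/54150 = 5.700 mg/L.
After outfall 2: Q = 54150 + 5750 = 59900 L/s; C = (54150·5.700 + 5750·36.30)/59900 = 8.638 mg/L.
After outfall 3: Q = 59900 + 3240 = 63140 L/s; C = (59900·8.638 + 3240·51.40)/63140 = 10.83 mg/L.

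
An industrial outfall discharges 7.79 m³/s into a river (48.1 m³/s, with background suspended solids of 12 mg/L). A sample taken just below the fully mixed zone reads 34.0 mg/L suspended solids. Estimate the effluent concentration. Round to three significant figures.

Mass balance: 48.10·12.00 + 7.790·Cₑ = 55.89·34.00
→ Cₑ = (55.89·34.00 − 48.10·12.00) / 7.790 = 169.8 mg/L.

170 mg/L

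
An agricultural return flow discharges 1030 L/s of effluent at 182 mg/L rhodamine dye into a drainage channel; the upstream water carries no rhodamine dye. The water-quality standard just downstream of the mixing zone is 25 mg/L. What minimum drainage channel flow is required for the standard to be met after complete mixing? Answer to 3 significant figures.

Set C_mix = 25: (Q·0 + 1030·182.0) / (Q + 1030) = 25
→ Q = 1030·(182.0 − 25)/(25 − 0) = 6468 L/s.

6470 L/s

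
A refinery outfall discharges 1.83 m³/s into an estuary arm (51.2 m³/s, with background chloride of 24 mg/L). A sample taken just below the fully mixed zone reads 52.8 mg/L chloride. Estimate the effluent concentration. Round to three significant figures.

Mass balance: 51.20·24.00 + 1.830·Cₑ = 53.03·52.80
→ Cₑ = (53.03·52.80 − 51.20·24.00) / 1.830 = 858.6 mg/L.

859 mg/L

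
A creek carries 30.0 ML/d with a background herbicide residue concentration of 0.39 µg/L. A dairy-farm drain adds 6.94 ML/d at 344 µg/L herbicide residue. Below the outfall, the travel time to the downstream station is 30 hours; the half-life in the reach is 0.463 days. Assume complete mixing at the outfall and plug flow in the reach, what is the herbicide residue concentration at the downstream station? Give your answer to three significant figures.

10.0 µg/L

After mixing, C = (30.00·0.3900 + 6.940·344.0) / 36.94 = 2399/36.94 = 64.94 µg/L.
Half-life 0.463 d → k = ln 2 / 0.463 = 1.497 d⁻¹.
Decay over the reach: 64.94·exp(−kt) = 64.94·0.1539 = 9.996 µg/L.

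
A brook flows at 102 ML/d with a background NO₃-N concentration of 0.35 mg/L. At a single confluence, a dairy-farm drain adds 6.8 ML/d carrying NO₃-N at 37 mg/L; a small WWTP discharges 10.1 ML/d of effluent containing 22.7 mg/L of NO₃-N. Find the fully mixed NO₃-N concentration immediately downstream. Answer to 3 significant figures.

Conservation of mass: C = (102.0·0.3500 + 6.800·37.00 + 10.10·22.70) / 118.9 = 516.6/118.9 = 4.345 mg/L.

4.34 mg/L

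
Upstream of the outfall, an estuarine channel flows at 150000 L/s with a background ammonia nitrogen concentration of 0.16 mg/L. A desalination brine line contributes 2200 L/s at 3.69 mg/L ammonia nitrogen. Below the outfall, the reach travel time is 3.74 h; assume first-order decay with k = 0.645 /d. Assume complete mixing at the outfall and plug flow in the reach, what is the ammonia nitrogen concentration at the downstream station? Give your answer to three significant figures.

After mixing, C = (150000·0.1600 + 2200·3.690) / 152200 = 32120/152200 = 0.2110 mg/L.
First-order decay: C = 0.2110·exp(−k·t) = 0.2110·0.9044 = 0.1908 mg/L.

0.191 mg/L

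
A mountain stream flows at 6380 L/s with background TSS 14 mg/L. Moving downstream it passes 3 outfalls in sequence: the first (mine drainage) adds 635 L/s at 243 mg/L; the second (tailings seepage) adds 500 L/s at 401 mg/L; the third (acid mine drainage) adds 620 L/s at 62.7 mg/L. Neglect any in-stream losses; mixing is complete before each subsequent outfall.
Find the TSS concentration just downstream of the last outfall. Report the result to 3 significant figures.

59.4 mg/L

After outfall 1: Q = 6380 + 635.0 = 7015 L/s; C = (6380·14.00 + 635.0·243.0)/7015 = 34.73 mg/L.
After outfall 2: Q = 7015 + 500.0 = 7515 L/s; C = (7015·34.73 + 500.0·401.0)/7515 = 59.10 mg/L.
After outfall 3: Q = 7515 + 620.0 = 8135 L/s; C = (7515·59.10 + 620.0·62.70)/8135 = 59.37 mg/L.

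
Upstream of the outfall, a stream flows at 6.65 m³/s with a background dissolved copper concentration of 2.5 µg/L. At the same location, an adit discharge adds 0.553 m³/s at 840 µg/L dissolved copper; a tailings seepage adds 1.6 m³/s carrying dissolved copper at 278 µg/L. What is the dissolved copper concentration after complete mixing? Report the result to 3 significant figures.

105 µg/L

Mass balance: C = (6.650·2.500 + 0.5530·840.0 + 1.600·278.0) / 8.803 = 925.9/8.803 = 105.2 µg/L.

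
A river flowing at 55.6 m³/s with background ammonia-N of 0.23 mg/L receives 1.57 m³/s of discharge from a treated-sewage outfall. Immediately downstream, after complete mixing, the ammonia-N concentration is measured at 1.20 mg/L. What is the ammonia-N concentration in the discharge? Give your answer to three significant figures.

Mass balance: 55.60·0.2300 + 1.570·Cₑ = 57.17·1.200
→ Cₑ = (57.17·1.200 − 55.60·0.2300) / 1.570 = 35.55 mg/L.

35.6 mg/L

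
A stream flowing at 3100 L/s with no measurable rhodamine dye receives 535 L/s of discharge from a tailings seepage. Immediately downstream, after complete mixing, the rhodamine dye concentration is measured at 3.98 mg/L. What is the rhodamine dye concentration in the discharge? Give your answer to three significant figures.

Mass balance: 3100·0 + 535.0·Cₑ = 3635·3.980
→ Cₑ = (3635·3.980 − 3100·0) / 535.0 = 27.04 mg/L.

27.0 mg/L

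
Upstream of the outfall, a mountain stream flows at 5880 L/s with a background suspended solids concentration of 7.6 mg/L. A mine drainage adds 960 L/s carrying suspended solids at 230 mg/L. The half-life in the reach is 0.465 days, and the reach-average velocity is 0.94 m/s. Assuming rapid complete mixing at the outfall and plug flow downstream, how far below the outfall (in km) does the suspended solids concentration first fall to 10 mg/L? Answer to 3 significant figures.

73.9 km

Mass balance: C = (5880·7.600 + 960.0·230.0) / 6840 = 265500/6840 = 38.81 mg/L.
Half-life 0.465 d → k = ln 2 / 0.465 = 1.491 d⁻¹.
Set 38.81·exp(−k·t) = 10 → t = ln(38.81/10)/k = 78610 s = 21.84 h.
Distance = v·t = 0.94·78610 = 73890 m = 73.89 km.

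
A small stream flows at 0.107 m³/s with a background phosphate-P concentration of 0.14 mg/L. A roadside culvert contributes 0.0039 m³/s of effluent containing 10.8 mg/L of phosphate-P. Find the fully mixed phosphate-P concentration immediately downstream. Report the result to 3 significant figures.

0.515 mg/L

Conservation of mass: C = (0.1070·0.1400 + 0.003900·10.80) / 0.1109 = 0.05710/0.1109 = 0.5149 mg/L.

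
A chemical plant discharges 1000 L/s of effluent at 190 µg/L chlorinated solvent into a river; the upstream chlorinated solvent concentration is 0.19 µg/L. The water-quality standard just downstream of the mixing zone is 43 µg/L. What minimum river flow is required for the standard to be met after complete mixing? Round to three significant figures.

3430 L/s

Set C_mix = 43: (Q·0.1900 + 1000·190.0) / (Q + 1000) = 43
→ Q = 1000·(190.0 − 43)/(43 − 0.1900) = 3434 L/s.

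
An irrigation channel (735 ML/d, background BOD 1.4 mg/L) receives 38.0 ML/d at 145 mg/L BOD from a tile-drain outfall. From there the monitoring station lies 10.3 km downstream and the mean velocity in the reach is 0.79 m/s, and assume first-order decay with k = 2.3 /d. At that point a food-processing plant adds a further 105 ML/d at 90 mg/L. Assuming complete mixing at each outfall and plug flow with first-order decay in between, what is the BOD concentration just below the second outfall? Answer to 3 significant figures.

Flow-weighted average: C = (735.0·1.400 + 38.00·145.0) / 773.0 = 6539/773.0 = 8.459 mg/L; combined flow 773.0 ML/d.
Travel time t = 10.3·1000 / 0.79 = 13040 s = 3.622 h.
Applying C = C₀e^(−kt): 8.459 × 0.7068 = 5.979 mg/L.
Second outfall: C = (773.0·5.979 + 105.0·90.00)/878.0 = 16.03 mg/L.

16.0 mg/L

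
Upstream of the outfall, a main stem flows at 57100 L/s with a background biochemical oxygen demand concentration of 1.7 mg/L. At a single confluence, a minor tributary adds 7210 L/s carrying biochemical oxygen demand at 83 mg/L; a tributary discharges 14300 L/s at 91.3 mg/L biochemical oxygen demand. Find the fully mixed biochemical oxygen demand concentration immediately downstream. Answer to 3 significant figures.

Mixed concentration C = ΣQC/ΣQ = (57100·1.700 + 7210·83.00 + 14300·91.30) / 78610 = 2001000/78610 = 25.46 mg/L.

25.5 mg/L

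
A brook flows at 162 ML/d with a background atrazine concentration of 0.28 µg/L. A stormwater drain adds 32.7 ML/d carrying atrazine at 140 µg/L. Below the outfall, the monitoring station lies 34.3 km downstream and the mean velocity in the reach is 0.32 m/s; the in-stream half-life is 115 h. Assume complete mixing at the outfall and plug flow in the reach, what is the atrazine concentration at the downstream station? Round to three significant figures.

After mixing, C = (162.0·0.2800 + 32.70·140.0) / 194.7 = 4623/194.7 = 23.75 µg/L.
Travel time t = 34.3·1000 / 0.32 = 107200 s = 29.77 h.
Half-life 115 h → k = ln 2 / 115 = 0.006027 h⁻¹ = 0.1447 d⁻¹.
Applying C = C₀e^(−kt): 23.75 × 0.8357 = 19.85 µg/L.

19.8 µg/L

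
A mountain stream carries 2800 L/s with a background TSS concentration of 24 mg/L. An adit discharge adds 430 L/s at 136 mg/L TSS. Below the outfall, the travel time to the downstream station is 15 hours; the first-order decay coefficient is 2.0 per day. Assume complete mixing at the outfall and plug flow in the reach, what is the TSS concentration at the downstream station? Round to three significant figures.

11.1 mg/L

After mixing, C = (2800·24.00 + 430.0·136.0) / 3230 = 125700/3230 = 38.91 mg/L.
Applying C = C₀e^(−kt): 38.91 × 0.2865 = 11.15 mg/L.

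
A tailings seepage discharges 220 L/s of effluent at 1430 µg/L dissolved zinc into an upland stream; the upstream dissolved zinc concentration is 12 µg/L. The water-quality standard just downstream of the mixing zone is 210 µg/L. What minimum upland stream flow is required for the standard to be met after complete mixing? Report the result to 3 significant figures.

1360 L/s

Set C_mix = 210: (Q·12.00 + 220.0·1430) / (Q + 220.0) = 210
→ Q = 220.0·(1430 − 210)/(210 − 12.00) = 1356 L/s.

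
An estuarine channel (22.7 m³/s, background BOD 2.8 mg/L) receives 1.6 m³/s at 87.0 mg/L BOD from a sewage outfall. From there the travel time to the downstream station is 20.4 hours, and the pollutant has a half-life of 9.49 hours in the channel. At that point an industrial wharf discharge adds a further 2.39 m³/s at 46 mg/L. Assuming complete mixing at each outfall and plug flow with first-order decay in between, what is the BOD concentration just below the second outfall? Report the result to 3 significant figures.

Conservation of mass: C = (22.70·2.800 + 1.600·87.00) / 24.30 = 202.8/24.30 = 8.344 mg/L; combined flow 24.30 m³/s.
Half-life 9.49 h → k = ln 2 / 9.49 = 0.07304 h⁻¹ = 1.753 d⁻¹.
Decay over the reach: 8.344·exp(−kt) = 8.344·0.2254 = 1.880 mg/L.
Second outfall: C = (24.30·1.880 + 2.390·46.00)/26.69 = 5.831 mg/L.

5.83 mg/L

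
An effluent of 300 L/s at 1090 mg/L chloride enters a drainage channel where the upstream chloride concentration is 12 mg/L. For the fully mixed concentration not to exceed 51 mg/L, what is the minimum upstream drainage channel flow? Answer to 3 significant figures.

Set C_mix = 51: (Q·12.00 + 300.0·1090) / (Q + 300.0) = 51
→ Q = 300.0·(1090 − 51)/(51 − 12.00) = 7992 L/s.

7990 L/s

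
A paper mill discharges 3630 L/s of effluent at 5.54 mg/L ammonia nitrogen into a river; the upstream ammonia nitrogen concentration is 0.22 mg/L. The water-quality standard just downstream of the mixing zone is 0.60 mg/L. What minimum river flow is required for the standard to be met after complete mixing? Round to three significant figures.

Set C_mix = 0.60: (Q·0.2200 + 3630·5.540) / (Q + 3630) = 0.60
→ Q = 3630·(5.540 − 0.60)/(0.60 − 0.2200) = 47190 L/s.

47200 L/s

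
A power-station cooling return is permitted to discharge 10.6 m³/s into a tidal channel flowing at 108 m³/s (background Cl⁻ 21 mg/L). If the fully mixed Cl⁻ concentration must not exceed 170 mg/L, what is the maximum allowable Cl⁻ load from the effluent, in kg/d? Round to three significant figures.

Mass balance at the limit: 108.0·21.00 + 10.60·Cₑ = 118.6·170 → Cₑ = 1688 mg/L.
Load = 10.60 m³/s × 1688 g/m³ × 86 400 s/d = 1546000 kg/d.

1550000 kg/d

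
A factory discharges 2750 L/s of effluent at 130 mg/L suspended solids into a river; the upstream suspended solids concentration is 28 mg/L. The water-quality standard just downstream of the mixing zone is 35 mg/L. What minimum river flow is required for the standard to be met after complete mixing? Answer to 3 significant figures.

Set C_mix = 35: (Q·28.00 + 2750·130.0) / (Q + 2750) = 35
→ Q = 2750·(130.0 − 35)/(35 − 28.00) = 37320 L/s.

37300 L/s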